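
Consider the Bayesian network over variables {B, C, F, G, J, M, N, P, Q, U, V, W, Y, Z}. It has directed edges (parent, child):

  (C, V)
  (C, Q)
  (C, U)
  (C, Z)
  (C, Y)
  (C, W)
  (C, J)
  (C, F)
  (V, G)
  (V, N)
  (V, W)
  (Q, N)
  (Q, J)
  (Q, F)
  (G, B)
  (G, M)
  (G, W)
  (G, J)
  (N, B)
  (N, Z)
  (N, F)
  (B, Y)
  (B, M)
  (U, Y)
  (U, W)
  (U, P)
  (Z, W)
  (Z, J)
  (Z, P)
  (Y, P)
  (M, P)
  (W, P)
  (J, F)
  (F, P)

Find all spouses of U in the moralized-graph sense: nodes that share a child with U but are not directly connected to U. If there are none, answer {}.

Children of U: P, W, Y.
  Y: B, C
  W: C, G, V, Z
  P: F, M, W, Y, Z
Excluding nodes already adjacent to U (C, P, W, Y), the co-parent-only contribution is {B, F, G, M, V, Z}.

{B, F, G, M, V, Z}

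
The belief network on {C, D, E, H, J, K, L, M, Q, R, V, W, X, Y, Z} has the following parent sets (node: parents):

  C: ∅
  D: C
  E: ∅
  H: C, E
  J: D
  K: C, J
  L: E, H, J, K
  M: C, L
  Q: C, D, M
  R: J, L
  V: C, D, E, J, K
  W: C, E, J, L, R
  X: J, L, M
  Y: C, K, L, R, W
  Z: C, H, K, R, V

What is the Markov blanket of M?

{C, D, J, L, Q, X}

By definition, MB(M) is built from M's parents, M's children, and the co-parents of M.
M has parents C, L.
Ch(M) = {Q, X}.
Co-parents of M (other parents of its children):
  Q's other parents are C, D.
  X also has parents J, L.
Taking the union gives {C, D, J, L, Q, X}.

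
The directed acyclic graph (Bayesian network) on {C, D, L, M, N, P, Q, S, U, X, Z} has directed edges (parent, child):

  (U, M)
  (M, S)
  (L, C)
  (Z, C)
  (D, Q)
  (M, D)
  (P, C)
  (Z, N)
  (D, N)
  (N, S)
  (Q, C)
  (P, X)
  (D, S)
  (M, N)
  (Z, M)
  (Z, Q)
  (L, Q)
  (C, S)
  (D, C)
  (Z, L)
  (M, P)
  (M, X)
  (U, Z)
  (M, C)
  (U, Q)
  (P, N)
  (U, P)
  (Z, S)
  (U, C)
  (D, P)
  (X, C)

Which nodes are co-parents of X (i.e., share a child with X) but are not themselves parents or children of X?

{D, L, Q, U, Z}

Children of X: C.
  parents(C) \ {X} = {D, L, M, P, Q, U, Z}.
Excluding nodes already adjacent to X (C, M, P), the co-parent-only contribution is {D, L, Q, U, Z}.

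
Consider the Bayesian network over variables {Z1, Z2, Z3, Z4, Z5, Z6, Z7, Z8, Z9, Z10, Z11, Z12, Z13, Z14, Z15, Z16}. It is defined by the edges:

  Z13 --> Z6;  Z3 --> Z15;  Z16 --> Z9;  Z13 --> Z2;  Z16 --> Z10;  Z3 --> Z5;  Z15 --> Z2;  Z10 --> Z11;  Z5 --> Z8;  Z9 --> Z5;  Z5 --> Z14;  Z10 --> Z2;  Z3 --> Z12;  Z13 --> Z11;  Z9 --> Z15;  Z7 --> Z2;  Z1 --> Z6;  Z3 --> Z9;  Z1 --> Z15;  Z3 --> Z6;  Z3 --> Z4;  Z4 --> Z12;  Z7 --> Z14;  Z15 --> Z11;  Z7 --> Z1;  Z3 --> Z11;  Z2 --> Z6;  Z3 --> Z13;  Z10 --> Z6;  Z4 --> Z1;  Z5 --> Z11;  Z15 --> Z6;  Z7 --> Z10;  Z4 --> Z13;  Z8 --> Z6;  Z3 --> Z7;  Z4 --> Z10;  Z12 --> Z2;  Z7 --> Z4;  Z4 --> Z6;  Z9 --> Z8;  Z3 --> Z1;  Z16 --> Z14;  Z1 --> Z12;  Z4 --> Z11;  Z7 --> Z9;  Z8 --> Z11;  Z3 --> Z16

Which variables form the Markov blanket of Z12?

By definition, MB(Z12) is built from Z12's parents, Z12's children, and the co-parents of Z12.
Ch(Z12) = {Z2}.
Z12 has parents Z1, Z3, Z4.
Co-parents of Z12 (other parents of its children):
  parents(Z2) \ {Z12} = {Z7, Z10, Z13, Z15}.
So the Markov blanket of Z12 is {Z1, Z2, Z3, Z4, Z7, Z10, Z13, Z15}.

{Z1, Z2, Z3, Z4, Z7, Z10, Z13, Z15}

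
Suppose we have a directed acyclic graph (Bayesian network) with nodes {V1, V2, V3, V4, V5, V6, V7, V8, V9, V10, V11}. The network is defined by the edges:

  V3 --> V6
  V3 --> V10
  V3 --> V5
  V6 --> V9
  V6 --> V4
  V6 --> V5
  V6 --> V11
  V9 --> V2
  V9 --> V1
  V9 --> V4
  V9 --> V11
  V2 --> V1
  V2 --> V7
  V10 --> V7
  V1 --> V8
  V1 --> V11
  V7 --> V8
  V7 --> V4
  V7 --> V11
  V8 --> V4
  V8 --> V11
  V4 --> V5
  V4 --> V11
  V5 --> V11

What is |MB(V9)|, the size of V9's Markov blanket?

8

By definition, MB(V9) is built from V9's parents, V9's children, and the co-parents of V9.
Pa(V9) = {V6}.
Children of V9: V1, V2, V4, V11.
For each child, the remaining parents (spouses of V9):
  V2 has no other parent.
  V1 also has parent V2.
  V4 also has parents V6, V7, V8.
  parents(V11) \ {V9} = {V1, V4, V5, V6, V7, V8}.
MB(V9) = {V1, V2, V4, V5, V6, V7, V8, V11}, which has 8 nodes.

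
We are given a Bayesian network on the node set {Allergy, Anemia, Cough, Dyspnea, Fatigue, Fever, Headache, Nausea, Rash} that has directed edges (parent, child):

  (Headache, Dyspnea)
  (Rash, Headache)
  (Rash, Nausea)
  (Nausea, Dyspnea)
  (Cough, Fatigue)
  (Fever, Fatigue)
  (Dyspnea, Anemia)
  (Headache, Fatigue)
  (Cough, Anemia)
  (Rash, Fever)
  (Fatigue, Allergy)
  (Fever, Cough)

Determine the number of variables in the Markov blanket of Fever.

Fever has parent Rash.
Fever's children: Cough, Fatigue.
Other parents of Fever's children:
  Cough has no other parent.
  parents(Fatigue) \ {Fever} = {Cough, Headache}.
MB(Fever) = {Cough, Fatigue, Headache, Rash}, which has 4 nodes.

4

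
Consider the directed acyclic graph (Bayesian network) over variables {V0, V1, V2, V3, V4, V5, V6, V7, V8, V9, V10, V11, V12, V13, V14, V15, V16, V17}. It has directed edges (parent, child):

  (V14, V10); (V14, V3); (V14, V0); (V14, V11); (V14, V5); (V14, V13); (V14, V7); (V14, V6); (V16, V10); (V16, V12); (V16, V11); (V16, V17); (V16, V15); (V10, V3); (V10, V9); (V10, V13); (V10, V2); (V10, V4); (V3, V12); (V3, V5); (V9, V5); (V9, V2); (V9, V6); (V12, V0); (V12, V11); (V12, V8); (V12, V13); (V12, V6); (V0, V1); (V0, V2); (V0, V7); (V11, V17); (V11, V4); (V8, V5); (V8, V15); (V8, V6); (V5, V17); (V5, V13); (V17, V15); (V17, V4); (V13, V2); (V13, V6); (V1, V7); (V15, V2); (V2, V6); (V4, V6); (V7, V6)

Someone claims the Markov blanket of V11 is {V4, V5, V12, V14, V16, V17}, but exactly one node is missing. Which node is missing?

V10

A node's Markov blanket = Pa ∪ Ch ∪ (parents of Ch other than the node itself).
V11 has parents V12, V14, V16.
V11's children: V4, V17.
Co-parents of V11 (other parents of its children):
  V17's other parents are V5, V16.
  V4 also has parents V10, V17.
MB(V11) = {V4, V5, V10, V12, V14, V16, V17}.
Comparing with the claimed set, V10 is missing.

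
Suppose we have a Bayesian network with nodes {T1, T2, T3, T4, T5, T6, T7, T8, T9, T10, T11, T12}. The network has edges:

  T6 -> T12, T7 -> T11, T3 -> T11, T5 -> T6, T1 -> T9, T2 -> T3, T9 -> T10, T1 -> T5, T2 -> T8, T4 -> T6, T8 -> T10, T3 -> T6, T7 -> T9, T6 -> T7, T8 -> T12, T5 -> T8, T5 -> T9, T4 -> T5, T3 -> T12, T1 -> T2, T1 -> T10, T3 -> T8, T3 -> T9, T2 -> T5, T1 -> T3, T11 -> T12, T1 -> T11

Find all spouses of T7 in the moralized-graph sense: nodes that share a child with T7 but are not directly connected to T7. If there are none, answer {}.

Children of T7: T9, T11.
  T9: T1, T3, T5
  T11: T1, T3
Excluding nodes already adjacent to T7 (T6, T9, T11), the co-parent-only contribution is {T1, T3, T5}.

{T1, T3, T5}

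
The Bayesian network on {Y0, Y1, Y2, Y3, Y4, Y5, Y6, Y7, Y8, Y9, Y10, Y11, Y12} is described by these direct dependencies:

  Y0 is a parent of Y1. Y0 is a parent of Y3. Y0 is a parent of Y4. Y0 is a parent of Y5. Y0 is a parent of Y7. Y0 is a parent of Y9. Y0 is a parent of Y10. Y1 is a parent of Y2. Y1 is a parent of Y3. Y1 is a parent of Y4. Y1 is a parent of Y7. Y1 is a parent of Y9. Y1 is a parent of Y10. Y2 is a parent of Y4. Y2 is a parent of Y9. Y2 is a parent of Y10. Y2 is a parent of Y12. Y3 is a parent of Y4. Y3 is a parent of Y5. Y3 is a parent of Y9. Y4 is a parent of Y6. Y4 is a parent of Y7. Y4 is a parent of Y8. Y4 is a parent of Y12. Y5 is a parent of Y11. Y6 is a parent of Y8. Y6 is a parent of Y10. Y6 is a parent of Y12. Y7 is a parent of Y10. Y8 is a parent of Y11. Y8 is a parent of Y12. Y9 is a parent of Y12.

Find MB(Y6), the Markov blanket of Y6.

{Y0, Y1, Y2, Y4, Y7, Y8, Y9, Y10, Y12}

By definition, MB(Y6) is built from Y6's parents, Y6's children, and the co-parents of Y6.
Pa(Y6) = {Y4}.
Ch(Y6) = {Y8, Y10, Y12}.
For each child, the remaining parents (spouses of Y6):
  Y8: Y4
  Y10: Y0, Y1, Y2, Y7
  Y12: Y2, Y4, Y8, Y9
Taking the union gives {Y0, Y1, Y2, Y4, Y7, Y8, Y9, Y10, Y12}.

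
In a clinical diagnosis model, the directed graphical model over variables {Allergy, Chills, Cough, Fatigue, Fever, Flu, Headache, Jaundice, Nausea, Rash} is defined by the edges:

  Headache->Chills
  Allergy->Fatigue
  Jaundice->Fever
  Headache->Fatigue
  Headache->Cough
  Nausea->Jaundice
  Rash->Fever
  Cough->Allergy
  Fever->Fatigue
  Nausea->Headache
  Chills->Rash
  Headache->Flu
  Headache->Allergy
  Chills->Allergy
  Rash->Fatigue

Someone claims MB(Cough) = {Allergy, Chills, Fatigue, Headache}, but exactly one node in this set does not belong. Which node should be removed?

Fatigue

Cough's children: Allergy.
Pa(Cough) = {Headache}.
Co-parents of Cough (other parents of its children):
  Allergy also has parents Chills, Headache.
MB(Cough) = {Allergy, Chills, Headache}.
Fatigue is neither a parent, child, nor co-parent of Cough, so it does not belong.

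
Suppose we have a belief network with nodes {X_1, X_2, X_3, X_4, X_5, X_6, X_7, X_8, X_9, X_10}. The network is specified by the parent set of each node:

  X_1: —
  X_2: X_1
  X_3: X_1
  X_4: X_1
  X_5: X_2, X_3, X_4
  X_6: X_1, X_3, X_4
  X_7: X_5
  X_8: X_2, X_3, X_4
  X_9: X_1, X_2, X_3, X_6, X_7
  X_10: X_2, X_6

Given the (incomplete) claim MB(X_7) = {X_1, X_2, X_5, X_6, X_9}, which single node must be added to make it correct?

X_7's children: X_9.
X_7 has parent X_5.
Co-parents of X_7 (other parents of its children):
  X_9's other parents are X_1, X_2, X_3, X_6.
MB(X_7) = {X_1, X_2, X_3, X_5, X_6, X_9}.
Comparing with the claimed set, X_3 is missing.

X_3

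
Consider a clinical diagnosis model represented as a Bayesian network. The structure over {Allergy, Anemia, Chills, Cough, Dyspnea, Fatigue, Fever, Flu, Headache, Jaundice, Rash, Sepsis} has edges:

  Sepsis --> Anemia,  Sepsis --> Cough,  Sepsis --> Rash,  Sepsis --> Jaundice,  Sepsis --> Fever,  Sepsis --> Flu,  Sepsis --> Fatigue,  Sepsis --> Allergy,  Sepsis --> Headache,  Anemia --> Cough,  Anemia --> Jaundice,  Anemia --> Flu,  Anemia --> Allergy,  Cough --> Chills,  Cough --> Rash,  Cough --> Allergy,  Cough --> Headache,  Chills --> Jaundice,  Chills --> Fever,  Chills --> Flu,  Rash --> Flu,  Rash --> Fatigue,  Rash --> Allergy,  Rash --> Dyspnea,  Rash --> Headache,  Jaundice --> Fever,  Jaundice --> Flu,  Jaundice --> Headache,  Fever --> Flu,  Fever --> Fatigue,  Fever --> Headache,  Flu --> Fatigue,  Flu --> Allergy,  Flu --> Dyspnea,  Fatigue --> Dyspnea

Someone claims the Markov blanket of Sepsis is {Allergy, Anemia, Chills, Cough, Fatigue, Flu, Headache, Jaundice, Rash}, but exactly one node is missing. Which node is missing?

Fever

By definition, MB(Sepsis) is built from Sepsis's parents, Sepsis's children, and the co-parents of Sepsis.
Pa(Sepsis) = {}.
Children of Sepsis: Allergy, Anemia, Cough, Fatigue, Fever, Flu, Headache, Jaundice, Rash.
Co-parents of Sepsis (other parents of its children):
  Anemia: no additional parents.
  Cough also has parent Anemia.
  parents(Rash) \ {Sepsis} = {Cough}.
  Jaundice's other parents are Anemia, Chills.
  Fever also has parents Chills, Jaundice.
  parents(Flu) \ {Sepsis} = {Anemia, Chills, Fever, Jaundice, Rash}.
  Fatigue's other parents are Fever, Flu, Rash.
  parents(Allergy) \ {Sepsis} = {Anemia, Cough, Flu, Rash}.
  Headache's other parents are Cough, Fever, Jaundice, Rash.
MB(Sepsis) = {Allergy, Anemia, Chills, Cough, Fatigue, Fever, Flu, Headache, Jaundice, Rash}.
Comparing with the claimed set, Fever is missing.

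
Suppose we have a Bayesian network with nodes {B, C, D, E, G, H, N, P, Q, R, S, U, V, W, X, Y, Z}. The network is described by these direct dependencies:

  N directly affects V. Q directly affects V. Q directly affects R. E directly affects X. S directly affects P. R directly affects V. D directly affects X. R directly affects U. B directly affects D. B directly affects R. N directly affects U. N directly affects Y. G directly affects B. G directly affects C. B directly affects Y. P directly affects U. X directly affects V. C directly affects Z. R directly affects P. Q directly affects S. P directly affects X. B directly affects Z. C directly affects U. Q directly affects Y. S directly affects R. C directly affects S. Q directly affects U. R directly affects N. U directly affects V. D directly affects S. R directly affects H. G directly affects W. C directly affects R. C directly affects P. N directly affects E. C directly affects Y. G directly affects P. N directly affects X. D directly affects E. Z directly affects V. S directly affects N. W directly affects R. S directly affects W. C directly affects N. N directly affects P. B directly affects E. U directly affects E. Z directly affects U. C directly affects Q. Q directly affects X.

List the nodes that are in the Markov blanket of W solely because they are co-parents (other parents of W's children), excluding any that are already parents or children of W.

Children of W: R.
  R: B, C, Q, S
Excluding nodes already adjacent to W (G, R, S), the co-parent-only contribution is {B, C, Q}.

{B, C, Q}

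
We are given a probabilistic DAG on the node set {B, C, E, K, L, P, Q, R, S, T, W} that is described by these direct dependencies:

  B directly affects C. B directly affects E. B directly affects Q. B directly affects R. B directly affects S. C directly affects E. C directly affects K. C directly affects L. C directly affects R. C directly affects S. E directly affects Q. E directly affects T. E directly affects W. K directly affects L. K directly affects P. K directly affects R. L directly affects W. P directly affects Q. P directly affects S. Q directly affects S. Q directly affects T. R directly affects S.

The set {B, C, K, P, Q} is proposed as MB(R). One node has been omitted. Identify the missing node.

A node's Markov blanket = Pa ∪ Ch ∪ (parents of Ch other than the node itself).
Pa(R) = {B, C, K}.
Children of R: S.
Parents of each child, excluding R:
  S's other parents are B, C, P, Q.
MB(R) = {B, C, K, P, Q, S}.
Comparing with the claimed set, S is missing.

S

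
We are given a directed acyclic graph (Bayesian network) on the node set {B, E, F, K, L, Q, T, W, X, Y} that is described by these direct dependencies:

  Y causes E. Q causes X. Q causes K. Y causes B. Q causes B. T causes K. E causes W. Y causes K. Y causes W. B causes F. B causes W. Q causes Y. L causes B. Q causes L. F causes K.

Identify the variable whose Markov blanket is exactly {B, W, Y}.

E

The target node must have every member of {B, W, Y} as a parent, child, or co-parent, and no others.
Parents of E: Y; children: W; co-parents: B, Y.
These exactly cover the given set, so the node is E.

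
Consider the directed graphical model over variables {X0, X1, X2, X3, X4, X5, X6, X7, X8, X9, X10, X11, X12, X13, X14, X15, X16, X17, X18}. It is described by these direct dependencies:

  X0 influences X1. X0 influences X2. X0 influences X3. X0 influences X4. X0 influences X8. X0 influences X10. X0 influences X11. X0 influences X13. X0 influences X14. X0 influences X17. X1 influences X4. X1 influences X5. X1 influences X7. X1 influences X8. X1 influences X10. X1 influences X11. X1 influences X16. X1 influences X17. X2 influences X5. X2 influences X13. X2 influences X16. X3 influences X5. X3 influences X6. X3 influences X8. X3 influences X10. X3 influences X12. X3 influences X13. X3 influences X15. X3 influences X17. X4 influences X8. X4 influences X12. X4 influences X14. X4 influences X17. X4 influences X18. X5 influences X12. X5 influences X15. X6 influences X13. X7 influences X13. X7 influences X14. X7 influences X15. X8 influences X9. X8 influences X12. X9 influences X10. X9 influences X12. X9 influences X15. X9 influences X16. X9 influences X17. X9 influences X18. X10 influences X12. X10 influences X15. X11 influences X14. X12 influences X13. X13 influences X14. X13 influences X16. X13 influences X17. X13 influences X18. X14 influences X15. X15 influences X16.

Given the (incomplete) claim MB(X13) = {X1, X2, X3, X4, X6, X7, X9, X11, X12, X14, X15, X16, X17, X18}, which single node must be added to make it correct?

X0

Parents of X13: X0, X2, X3, X6, X7, X12.
Ch(X13) = {X14, X16, X17, X18}.
Other parents of X13's children:
  X14 also has parents X0, X4, X7, X11.
  parents(X16) \ {X13} = {X1, X2, X9, X15}.
  parents(X17) \ {X13} = {X0, X1, X3, X4, X9}.
  parents(X18) \ {X13} = {X4, X9}.
MB(X13) = {X0, X1, X2, X3, X4, X6, X7, X9, X11, X12, X14, X15, X16, X17, X18}.
Comparing with the claimed set, X0 is missing.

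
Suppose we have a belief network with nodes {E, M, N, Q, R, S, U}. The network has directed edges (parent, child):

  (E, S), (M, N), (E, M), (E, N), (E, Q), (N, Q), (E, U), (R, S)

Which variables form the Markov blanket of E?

{M, N, Q, R, S, U}

A node's Markov blanket = Pa ∪ Ch ∪ (parents of Ch other than the node itself).
Parents of E: none.
Ch(E) = {M, N, Q, S, U}.
Co-parents of E (other parents of its children):
  M: no additional parents.
  N also has parent M.
  Q also has parent N.
  parents(S) \ {E} = {R}.
  U: no additional parents.
So the Markov blanket of E is {M, N, Q, R, S, U}.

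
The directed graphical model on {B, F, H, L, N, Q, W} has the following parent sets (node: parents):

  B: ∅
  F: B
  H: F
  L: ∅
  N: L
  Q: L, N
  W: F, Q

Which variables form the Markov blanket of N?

{L, Q}

Parents of N: L.
Children of N: Q.
For each child, the remaining parents (spouses of N):
  parents(Q) \ {N} = {L}.
Union: {L} ∪ {Q} ∪ {L} = {L, Q}.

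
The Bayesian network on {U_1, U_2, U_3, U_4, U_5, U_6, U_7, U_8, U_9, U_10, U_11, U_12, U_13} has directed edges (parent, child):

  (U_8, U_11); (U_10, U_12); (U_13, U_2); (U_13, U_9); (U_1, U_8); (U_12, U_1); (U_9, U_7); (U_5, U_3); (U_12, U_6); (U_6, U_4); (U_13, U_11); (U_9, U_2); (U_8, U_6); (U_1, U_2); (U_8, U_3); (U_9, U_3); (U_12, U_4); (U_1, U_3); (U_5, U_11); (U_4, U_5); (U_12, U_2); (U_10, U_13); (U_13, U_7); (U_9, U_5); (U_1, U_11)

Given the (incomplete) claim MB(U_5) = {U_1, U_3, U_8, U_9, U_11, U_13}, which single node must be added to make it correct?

U_4

Children of U_5: U_3, U_11.
Pa(U_5) = {U_4, U_9}.
For each child, the remaining parents (spouses of U_5):
  U_3: U_1, U_8, U_9
  U_11: U_1, U_8, U_13
MB(U_5) = {U_1, U_3, U_4, U_8, U_9, U_11, U_13}.
Comparing with the claimed set, U_4 is missing.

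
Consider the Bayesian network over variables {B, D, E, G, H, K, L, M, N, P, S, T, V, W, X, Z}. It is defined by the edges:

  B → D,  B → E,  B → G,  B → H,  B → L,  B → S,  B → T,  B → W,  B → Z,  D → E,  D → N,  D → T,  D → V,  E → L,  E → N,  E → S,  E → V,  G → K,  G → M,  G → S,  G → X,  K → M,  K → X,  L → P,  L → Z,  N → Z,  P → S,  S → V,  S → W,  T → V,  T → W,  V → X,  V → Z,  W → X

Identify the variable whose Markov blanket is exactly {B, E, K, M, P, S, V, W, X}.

The target node must have every member of {B, E, K, M, P, S, V, W, X} as a parent, child, or co-parent, and no others.
Parents of G: B; children: K, M, S, X; co-parents: B, E, K, P, V, W.
These exactly cover the given set, so the node is G.

G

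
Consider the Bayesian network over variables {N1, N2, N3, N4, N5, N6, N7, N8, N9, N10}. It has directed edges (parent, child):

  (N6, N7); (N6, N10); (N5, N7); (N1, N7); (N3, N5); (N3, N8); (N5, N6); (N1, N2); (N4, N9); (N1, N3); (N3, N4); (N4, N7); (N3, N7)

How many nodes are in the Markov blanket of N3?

A node's Markov blanket = Pa ∪ Ch ∪ (parents of Ch other than the node itself).
N3 has children N4, N5, N7, N8.
Pa(N3) = {N1}.
For each child, the remaining parents (spouses of N3):
  N4: no additional parents.
  N5 has no other parent.
  parents(N7) \ {N3} = {N1, N4, N5, N6}.
  N8: no additional parents.
MB(N3) = {N1, N4, N5, N6, N7, N8}, which has 6 nodes.

6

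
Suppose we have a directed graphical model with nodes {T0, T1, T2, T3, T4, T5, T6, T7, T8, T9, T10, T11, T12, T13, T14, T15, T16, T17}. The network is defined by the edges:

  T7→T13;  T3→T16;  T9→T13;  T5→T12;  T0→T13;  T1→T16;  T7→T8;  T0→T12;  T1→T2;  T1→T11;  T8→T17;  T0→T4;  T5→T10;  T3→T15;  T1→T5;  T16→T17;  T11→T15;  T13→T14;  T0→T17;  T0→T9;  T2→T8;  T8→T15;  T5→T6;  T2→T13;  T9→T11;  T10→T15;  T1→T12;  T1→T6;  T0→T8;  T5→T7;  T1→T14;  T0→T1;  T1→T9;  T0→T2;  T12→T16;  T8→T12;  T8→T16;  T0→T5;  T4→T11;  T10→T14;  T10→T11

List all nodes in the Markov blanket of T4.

{T0, T1, T9, T10, T11}

A node's Markov blanket = Pa ∪ Ch ∪ (parents of Ch other than the node itself).
Pa(T4) = {T0}.
Children of T4: T11.
Parents of each child, excluding T4:
  parents(T11) \ {T4} = {T1, T9, T10}.
Taking the union gives {T0, T1, T9, T10, T11}.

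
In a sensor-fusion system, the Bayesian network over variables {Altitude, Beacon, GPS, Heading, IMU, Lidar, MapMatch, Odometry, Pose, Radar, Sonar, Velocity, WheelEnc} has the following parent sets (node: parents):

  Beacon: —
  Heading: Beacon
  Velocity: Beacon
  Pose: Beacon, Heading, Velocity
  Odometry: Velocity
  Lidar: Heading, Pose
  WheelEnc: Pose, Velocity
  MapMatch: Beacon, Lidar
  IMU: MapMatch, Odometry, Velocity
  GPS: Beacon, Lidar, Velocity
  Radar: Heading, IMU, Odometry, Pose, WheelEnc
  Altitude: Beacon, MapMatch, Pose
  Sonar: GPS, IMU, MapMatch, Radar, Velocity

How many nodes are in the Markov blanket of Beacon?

By definition, MB(Beacon) is built from Beacon's parents, Beacon's children, and the co-parents of Beacon.
Parents of Beacon: none.
Children of Beacon: Altitude, GPS, Heading, MapMatch, Pose, Velocity.
For each child, the remaining parents (spouses of Beacon):
  Heading has no other parent.
  Velocity has no other parent.
  Pose's other parents are Heading, Velocity.
  MapMatch's other parent is Lidar.
  parents(GPS) \ {Beacon} = {Lidar, Velocity}.
  Altitude's other parents are MapMatch, Pose.
MB(Beacon) = {Altitude, GPS, Heading, Lidar, MapMatch, Pose, Velocity}, which has 7 nodes.

7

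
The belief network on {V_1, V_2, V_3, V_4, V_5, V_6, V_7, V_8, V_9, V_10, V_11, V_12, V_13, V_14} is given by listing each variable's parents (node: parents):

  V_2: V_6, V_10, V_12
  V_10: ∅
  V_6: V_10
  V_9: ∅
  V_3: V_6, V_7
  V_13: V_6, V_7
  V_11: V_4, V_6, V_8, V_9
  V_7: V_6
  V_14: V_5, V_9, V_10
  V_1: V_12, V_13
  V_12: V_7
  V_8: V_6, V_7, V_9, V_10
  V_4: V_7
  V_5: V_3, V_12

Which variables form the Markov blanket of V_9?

{V_4, V_5, V_6, V_7, V_8, V_10, V_11, V_14}

Parents of V_9: none.
V_9 has children V_8, V_11, V_14.
Co-parents of V_9 (other parents of its children):
  V_8: V_6, V_7, V_10
  V_11: V_4, V_6, V_8
  V_14: V_5, V_10
So the Markov blanket of V_9 is {V_4, V_5, V_6, V_7, V_8, V_10, V_11, V_14}.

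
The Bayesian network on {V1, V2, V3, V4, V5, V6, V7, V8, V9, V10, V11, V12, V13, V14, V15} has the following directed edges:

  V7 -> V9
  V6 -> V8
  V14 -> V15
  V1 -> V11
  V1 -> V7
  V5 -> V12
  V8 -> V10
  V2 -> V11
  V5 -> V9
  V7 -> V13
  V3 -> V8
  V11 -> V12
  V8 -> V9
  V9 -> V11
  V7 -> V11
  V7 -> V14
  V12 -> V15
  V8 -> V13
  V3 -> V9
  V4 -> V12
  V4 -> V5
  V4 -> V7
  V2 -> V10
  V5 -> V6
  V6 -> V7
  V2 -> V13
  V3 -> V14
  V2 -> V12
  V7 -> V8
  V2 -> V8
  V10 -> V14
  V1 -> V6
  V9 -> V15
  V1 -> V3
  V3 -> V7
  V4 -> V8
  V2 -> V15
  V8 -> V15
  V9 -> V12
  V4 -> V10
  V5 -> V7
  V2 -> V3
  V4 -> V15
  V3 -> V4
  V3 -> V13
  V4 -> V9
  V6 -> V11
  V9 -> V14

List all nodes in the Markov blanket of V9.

{V1, V2, V3, V4, V5, V6, V7, V8, V10, V11, V12, V14, V15}

By definition, MB(V9) is built from V9's parents, V9's children, and the co-parents of V9.
Parents of V9: V3, V4, V5, V7, V8.
Children of V9: V11, V12, V14, V15.
Other parents of V9's children:
  V11's other parents are V1, V2, V6, V7.
  V12's other parents are V2, V4, V5, V11.
  V14 also has parents V3, V7, V10.
  V15 also has parents V2, V4, V8, V12, V14.
So the Markov blanket of V9 is {V1, V2, V3, V4, V5, V6, V7, V8, V10, V11, V12, V14, V15}.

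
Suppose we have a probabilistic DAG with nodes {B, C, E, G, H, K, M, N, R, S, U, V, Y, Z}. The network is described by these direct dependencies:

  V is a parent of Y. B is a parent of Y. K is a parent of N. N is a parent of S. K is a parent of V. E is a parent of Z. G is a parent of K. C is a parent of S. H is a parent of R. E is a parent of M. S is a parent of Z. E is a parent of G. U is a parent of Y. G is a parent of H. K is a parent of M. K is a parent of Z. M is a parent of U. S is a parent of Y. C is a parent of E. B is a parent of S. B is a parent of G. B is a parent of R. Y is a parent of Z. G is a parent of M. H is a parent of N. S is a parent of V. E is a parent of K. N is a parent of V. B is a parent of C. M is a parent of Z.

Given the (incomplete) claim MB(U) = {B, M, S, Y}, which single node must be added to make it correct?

V

Recall MB(v) = parents ∪ children ∪ spouses, where spouses are the other parents of v's children.
Pa(U) = {M}.
Ch(U) = {Y}.
Co-parents of U (other parents of its children):
  Y: B, S, V
MB(U) = {B, M, S, V, Y}.
Comparing with the claimed set, V is missing.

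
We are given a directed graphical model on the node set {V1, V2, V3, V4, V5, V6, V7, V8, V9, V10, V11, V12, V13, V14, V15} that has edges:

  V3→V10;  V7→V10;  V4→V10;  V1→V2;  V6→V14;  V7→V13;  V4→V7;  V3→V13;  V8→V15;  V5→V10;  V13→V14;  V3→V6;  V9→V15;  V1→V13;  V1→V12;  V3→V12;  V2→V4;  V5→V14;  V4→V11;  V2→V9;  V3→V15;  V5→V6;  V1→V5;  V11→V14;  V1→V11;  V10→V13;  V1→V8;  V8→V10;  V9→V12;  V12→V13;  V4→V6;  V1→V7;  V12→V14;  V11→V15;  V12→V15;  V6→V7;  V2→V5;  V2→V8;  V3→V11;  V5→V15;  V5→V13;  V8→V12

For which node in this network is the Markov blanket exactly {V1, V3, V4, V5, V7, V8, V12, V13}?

V10

The target node must have every member of {V1, V3, V4, V5, V7, V8, V12, V13} as a parent, child, or co-parent, and no others.
Parents of V10: V3, V4, V5, V7, V8; children: V13; co-parents: V1, V3, V5, V7, V12.
These exactly cover the given set, so the node is V10.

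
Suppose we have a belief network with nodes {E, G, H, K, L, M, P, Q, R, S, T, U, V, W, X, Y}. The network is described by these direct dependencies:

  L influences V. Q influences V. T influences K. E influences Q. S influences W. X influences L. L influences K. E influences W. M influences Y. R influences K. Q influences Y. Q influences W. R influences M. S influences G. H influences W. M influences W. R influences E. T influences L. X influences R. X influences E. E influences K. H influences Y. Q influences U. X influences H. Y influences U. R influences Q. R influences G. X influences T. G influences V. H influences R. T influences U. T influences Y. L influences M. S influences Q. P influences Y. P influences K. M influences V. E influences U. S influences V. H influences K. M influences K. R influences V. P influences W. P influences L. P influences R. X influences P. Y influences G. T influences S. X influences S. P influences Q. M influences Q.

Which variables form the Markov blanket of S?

S's parents: T, X.
S has children G, Q, V, W.
Other parents of S's children:
  Q also has parents E, M, P, R.
  G also has parents R, Y.
  W also has parents E, H, M, P, Q.
  parents(V) \ {S} = {G, L, M, Q, R}.
Taking the union gives {E, G, H, L, M, P, Q, R, T, V, W, X, Y}.

{E, G, H, L, M, P, Q, R, T, V, W, X, Y}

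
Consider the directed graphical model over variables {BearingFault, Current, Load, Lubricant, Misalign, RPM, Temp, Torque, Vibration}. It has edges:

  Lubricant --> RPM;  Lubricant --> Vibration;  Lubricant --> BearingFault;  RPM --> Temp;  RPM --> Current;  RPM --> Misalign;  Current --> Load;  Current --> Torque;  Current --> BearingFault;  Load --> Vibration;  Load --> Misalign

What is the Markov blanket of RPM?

Pa(RPM) = {Lubricant}.
Ch(RPM) = {Current, Misalign, Temp}.
Other parents of RPM's children:
  Temp: —
  Current: —
  Misalign: Load
Union: {Lubricant} ∪ {Current, Misalign, Temp} ∪ {Load} = {Current, Load, Lubricant, Misalign, Temp}.

{Current, Load, Lubricant, Misalign, Temp}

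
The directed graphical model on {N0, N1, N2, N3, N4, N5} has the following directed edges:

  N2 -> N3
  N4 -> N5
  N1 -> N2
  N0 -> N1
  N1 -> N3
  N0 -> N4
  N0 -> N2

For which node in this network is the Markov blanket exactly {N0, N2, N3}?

The target node must have every member of {N0, N2, N3} as a parent, child, or co-parent, and no others.
Parents of N1: N0; children: N2, N3; co-parents: N0, N2.
These exactly cover the given set, so the node is N1.

N1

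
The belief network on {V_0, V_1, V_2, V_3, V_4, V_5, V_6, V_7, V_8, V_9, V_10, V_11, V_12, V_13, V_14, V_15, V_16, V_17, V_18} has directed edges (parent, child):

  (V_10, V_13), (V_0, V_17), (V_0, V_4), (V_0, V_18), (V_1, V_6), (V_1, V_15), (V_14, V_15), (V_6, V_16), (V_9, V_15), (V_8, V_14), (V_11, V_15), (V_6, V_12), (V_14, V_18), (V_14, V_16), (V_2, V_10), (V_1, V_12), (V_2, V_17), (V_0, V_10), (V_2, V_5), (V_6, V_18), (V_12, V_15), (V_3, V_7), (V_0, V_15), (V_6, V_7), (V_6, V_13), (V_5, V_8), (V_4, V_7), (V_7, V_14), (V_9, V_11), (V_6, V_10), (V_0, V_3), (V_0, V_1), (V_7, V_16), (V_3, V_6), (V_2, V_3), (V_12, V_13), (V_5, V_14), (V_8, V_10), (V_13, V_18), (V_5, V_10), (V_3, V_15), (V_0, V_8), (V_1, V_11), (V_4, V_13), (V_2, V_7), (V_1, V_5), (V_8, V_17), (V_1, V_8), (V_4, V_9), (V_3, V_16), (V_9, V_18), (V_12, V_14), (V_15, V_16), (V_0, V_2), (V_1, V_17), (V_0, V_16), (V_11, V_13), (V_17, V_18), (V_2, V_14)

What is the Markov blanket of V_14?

{V_0, V_1, V_2, V_3, V_5, V_6, V_7, V_8, V_9, V_11, V_12, V_13, V_15, V_16, V_17, V_18}

A node's Markov blanket = Pa ∪ Ch ∪ (parents of Ch other than the node itself).
Ch(V_14) = {V_15, V_16, V_18}.
Pa(V_14) = {V_2, V_5, V_7, V_8, V_12}.
For each child, the remaining parents (spouses of V_14):
  V_15: V_0, V_1, V_3, V_9, V_11, V_12
  V_16: V_0, V_3, V_6, V_7, V_15
  V_18: V_0, V_6, V_9, V_13, V_17
So the Markov blanket of V_14 is {V_0, V_1, V_2, V_3, V_5, V_6, V_7, V_8, V_9, V_11, V_12, V_13, V_15, V_16, V_17, V_18}.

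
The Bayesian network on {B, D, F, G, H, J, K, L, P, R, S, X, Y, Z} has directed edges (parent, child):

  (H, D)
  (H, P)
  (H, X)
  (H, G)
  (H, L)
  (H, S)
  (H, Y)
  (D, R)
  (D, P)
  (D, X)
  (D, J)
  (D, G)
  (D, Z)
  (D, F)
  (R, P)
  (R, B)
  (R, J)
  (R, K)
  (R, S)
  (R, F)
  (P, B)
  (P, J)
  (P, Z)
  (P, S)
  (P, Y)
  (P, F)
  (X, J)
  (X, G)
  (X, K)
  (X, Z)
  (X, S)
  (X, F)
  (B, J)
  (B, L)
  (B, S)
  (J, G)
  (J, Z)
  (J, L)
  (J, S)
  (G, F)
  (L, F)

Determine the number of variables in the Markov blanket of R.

11

R's parents: D.
R has children B, F, J, K, P, S.
Co-parents of R (other parents of its children):
  P: D, H
  B: P
  J: B, D, P, X
  K: X
  S: B, H, J, P, X
  F: D, G, L, P, X
MB(R) = {B, D, F, G, H, J, K, L, P, S, X}, which has 11 nodes.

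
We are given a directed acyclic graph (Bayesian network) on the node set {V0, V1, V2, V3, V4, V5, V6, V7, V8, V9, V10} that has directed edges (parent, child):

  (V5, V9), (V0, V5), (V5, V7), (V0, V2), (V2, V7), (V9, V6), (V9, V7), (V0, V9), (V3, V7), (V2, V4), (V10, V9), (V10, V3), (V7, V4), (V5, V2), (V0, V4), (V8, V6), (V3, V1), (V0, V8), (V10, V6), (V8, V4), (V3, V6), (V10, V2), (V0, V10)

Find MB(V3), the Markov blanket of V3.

{V1, V2, V5, V6, V7, V8, V9, V10}

Recall MB(v) = parents ∪ children ∪ spouses, where spouses are the other parents of v's children.
Pa(V3) = {V10}.
Children of V3: V1, V6, V7.
Other parents of V3's children:
  V1: —
  V7: V2, V5, V9
  V6: V8, V9, V10
MB(V3) = {V1, V2, V5, V6, V7, V8, V9, V10}.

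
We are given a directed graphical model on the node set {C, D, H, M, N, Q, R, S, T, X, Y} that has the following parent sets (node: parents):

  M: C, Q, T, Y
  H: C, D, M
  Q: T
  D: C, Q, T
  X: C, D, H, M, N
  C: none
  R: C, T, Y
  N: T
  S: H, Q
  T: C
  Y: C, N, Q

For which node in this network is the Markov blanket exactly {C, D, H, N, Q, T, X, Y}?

M

The target node must have every member of {C, D, H, N, Q, T, X, Y} as a parent, child, or co-parent, and no others.
Parents of M: C, Q, T, Y; children: H, X; co-parents: C, D, H, N.
These exactly cover the given set, so the node is M.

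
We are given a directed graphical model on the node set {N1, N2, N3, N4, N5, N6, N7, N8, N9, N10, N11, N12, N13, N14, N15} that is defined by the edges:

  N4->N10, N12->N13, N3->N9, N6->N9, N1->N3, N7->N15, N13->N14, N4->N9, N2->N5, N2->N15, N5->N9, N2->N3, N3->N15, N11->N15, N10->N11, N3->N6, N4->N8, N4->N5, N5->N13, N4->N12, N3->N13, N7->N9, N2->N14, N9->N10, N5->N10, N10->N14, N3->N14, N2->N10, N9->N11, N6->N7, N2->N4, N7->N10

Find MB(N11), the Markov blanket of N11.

N11 has parents N9, N10.
N11's children: N15.
Co-parents of N11 (other parents of its children):
  parents(N15) \ {N11} = {N2, N3, N7}.
Taking the union gives {N2, N3, N7, N9, N10, N15}.

{N2, N3, N7, N9, N10, N15}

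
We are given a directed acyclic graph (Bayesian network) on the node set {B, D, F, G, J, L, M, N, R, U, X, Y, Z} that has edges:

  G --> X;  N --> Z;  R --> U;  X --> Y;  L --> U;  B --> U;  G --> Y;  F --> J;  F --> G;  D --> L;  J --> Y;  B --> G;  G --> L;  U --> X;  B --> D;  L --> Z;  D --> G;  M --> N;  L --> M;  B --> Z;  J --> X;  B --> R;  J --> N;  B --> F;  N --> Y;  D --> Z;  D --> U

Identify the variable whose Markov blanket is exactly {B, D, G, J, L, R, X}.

The target node must have every member of {B, D, G, J, L, R, X} as a parent, child, or co-parent, and no others.
Parents of U: B, D, L, R; children: X; co-parents: G, J.
These exactly cover the given set, so the node is U.

U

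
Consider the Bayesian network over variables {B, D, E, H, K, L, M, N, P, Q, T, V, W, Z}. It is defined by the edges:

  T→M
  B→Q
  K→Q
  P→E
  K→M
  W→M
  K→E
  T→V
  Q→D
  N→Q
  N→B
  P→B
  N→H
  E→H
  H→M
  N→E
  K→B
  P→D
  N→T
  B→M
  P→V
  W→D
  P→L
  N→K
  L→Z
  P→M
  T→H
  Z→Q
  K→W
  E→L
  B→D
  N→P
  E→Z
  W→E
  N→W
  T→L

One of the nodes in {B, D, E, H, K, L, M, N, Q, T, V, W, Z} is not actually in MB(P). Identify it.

P has parent N.
P has children B, D, E, L, M, V.
Parents of each child, excluding P:
  B: K, N
  E: K, N, W
  L: E, T
  M: B, H, K, T, W
  D: B, Q, W
  V: T
MB(P) = {B, D, E, H, K, L, M, N, Q, T, V, W}.
Z is neither a parent, child, nor co-parent of P, so it does not belong.

Z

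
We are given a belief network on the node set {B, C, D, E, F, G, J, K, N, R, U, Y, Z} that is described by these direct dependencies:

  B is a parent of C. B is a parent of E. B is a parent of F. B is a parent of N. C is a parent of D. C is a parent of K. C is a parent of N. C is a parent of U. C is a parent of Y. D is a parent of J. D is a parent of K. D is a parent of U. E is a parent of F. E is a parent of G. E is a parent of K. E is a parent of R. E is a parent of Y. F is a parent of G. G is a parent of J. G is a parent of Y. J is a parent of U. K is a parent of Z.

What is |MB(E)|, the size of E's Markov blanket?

8

Children of E: F, G, K, R, Y.
E's parents: B.
Other parents of E's children:
  F also has parent B.
  G also has parent F.
  parents(K) \ {E} = {C, D}.
  R: no additional parents.
  Y's other parents are C, G.
MB(E) = {B, C, D, F, G, K, R, Y}, which has 8 nodes.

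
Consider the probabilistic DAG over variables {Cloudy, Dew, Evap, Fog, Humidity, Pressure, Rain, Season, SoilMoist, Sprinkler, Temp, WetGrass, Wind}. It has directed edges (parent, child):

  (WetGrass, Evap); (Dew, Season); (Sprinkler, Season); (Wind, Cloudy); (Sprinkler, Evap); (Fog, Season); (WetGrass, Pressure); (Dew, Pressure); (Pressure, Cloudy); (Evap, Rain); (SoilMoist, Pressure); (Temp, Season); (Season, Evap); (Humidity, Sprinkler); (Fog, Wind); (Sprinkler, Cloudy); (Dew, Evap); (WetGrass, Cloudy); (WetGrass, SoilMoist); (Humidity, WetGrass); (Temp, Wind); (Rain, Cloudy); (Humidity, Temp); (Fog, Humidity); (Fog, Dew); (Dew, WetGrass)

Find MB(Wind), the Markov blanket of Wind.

{Cloudy, Fog, Pressure, Rain, Sprinkler, Temp, WetGrass}

By definition, MB(Wind) is built from Wind's parents, Wind's children, and the co-parents of Wind.
Wind has child Cloudy.
Wind has parents Fog, Temp.
Parents of each child, excluding Wind:
  Cloudy: Pressure, Rain, Sprinkler, WetGrass
Taking the union gives {Cloudy, Fog, Pressure, Rain, Sprinkler, Temp, WetGrass}.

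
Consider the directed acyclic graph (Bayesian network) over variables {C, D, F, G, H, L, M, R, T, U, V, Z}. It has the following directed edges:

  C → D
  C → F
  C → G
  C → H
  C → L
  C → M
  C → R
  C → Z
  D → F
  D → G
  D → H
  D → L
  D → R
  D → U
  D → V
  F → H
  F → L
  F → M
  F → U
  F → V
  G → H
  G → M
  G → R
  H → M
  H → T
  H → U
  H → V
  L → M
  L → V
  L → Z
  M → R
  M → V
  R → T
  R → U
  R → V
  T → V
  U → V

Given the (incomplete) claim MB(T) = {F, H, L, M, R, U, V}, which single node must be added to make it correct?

Recall MB(v) = parents ∪ children ∪ spouses, where spouses are the other parents of v's children.
T has parents H, R.
Ch(T) = {V}.
Parents of each child, excluding T:
  parents(V) \ {T} = {D, F, H, L, M, R, U}.
MB(T) = {D, F, H, L, M, R, U, V}.
Comparing with the claimed set, D is missing.

D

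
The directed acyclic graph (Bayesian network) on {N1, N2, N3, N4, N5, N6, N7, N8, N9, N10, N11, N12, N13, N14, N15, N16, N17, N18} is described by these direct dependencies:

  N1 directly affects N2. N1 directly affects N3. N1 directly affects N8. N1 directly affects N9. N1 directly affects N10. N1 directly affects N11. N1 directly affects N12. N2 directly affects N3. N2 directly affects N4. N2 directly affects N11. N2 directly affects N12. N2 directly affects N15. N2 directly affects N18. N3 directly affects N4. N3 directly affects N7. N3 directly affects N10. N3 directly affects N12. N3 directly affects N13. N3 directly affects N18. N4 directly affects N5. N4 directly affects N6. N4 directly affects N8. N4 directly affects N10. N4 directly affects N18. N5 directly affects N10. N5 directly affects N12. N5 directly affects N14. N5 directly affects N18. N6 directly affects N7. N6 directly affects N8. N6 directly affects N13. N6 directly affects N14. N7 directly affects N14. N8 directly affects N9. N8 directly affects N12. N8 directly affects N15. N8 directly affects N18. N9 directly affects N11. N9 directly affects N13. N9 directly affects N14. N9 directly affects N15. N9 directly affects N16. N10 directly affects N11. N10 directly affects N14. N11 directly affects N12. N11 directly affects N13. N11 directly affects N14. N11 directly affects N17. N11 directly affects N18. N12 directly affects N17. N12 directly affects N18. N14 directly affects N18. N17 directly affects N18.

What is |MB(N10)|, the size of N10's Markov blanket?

10

The Markov blanket of a node is its parents, its children, and the other parents of its children.
N10 has parents N1, N3, N4, N5.
N10 has children N11, N14.
Parents of each child, excluding N10:
  N11 also has parents N1, N2, N9.
  N14 also has parents N5, N6, N7, N9, N11.
MB(N10) = {N1, N2, N3, N4, N5, N6, N7, N9, N11, N14}, which has 10 nodes.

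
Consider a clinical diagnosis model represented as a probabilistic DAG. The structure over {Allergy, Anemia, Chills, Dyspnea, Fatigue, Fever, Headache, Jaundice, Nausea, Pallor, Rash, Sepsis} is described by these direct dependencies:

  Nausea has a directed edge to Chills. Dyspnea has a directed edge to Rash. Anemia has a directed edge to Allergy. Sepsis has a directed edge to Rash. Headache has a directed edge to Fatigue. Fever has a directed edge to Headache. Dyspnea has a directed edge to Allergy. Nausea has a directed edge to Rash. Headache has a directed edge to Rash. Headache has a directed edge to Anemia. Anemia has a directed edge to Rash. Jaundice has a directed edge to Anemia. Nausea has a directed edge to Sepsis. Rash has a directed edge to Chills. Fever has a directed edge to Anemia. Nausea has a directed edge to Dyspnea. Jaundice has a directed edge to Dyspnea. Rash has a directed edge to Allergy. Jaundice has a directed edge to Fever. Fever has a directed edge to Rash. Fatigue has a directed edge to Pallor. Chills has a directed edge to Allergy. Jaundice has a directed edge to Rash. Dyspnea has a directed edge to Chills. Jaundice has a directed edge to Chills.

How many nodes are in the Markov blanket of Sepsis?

The Markov blanket of a node is its parents, its children, and the other parents of its children.
Pa(Sepsis) = {Nausea}.
Ch(Sepsis) = {Rash}.
Parents of each child, excluding Sepsis:
  Rash: Anemia, Dyspnea, Fever, Headache, Jaundice, Nausea
MB(Sepsis) = {Anemia, Dyspnea, Fever, Headache, Jaundice, Nausea, Rash}, which has 7 nodes.

7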